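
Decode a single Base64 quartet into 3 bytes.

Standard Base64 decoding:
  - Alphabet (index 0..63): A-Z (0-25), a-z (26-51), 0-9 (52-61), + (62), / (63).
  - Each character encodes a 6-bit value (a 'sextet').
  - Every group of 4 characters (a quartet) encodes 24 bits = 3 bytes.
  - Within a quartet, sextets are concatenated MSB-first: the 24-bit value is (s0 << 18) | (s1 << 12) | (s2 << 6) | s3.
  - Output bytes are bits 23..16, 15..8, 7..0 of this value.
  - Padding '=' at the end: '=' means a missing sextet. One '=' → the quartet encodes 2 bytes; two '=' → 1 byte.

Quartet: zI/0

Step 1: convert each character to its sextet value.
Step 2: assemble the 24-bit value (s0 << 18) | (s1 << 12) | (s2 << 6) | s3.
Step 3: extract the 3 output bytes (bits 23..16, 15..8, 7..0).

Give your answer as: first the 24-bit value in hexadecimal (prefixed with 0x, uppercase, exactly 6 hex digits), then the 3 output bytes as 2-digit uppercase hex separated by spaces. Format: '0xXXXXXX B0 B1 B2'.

Sextets: z=51, I=8, /=63, 0=52
24-bit: (51<<18) | (8<<12) | (63<<6) | 52
      = 0xCC0000 | 0x008000 | 0x000FC0 | 0x000034
      = 0xCC8FF4
Bytes: (v>>16)&0xFF=CC, (v>>8)&0xFF=8F, v&0xFF=F4

Answer: 0xCC8FF4 CC 8F F4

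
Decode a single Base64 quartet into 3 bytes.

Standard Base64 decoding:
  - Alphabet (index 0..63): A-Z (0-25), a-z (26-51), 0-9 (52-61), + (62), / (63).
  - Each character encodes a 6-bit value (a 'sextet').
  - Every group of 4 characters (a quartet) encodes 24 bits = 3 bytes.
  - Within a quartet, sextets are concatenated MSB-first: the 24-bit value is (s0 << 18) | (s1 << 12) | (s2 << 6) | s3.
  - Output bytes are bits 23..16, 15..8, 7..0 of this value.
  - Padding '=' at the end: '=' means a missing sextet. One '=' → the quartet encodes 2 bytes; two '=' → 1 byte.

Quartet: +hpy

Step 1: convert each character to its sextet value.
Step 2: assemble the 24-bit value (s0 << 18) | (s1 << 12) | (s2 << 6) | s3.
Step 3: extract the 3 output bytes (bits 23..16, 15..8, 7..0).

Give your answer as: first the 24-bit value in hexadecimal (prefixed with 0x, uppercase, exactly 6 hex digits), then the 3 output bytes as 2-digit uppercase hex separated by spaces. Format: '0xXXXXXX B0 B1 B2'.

Sextets: +=62, h=33, p=41, y=50
24-bit: (62<<18) | (33<<12) | (41<<6) | 50
      = 0xF80000 | 0x021000 | 0x000A40 | 0x000032
      = 0xFA1A72
Bytes: (v>>16)&0xFF=FA, (v>>8)&0xFF=1A, v&0xFF=72

Answer: 0xFA1A72 FA 1A 72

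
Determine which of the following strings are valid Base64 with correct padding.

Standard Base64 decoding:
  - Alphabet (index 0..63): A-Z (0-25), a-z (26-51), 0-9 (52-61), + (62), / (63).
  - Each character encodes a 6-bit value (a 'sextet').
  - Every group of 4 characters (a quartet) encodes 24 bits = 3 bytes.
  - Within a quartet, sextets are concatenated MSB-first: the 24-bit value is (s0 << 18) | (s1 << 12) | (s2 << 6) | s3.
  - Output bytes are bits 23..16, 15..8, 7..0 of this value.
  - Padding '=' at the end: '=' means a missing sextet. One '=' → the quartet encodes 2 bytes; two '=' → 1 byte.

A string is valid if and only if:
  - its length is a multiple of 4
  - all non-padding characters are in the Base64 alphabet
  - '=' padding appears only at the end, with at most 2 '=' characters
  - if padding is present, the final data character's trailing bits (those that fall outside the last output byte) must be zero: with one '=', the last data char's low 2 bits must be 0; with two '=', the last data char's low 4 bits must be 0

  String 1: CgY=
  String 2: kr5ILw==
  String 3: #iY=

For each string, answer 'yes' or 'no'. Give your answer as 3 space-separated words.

Answer: yes yes no

Derivation:
String 1: 'CgY=' → valid
String 2: 'kr5ILw==' → valid
String 3: '#iY=' → invalid (bad char(s): ['#'])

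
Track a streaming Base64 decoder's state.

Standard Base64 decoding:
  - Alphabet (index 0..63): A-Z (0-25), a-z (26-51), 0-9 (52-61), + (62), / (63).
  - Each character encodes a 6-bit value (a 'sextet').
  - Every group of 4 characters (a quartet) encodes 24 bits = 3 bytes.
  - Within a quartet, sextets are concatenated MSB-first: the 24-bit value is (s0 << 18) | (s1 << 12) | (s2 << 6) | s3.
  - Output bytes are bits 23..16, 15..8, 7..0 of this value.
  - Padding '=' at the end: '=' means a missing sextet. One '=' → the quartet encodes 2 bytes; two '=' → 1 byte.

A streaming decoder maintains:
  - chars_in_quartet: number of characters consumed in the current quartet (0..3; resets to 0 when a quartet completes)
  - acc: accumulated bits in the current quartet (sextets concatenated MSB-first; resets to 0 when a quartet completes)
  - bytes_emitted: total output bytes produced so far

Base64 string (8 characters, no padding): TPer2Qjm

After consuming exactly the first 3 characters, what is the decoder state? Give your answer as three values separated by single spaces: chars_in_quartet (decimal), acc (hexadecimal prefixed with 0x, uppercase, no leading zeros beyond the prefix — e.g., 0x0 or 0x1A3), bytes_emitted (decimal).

After char 0 ('T'=19): chars_in_quartet=1 acc=0x13 bytes_emitted=0
After char 1 ('P'=15): chars_in_quartet=2 acc=0x4CF bytes_emitted=0
After char 2 ('e'=30): chars_in_quartet=3 acc=0x133DE bytes_emitted=0

Answer: 3 0x133DE 0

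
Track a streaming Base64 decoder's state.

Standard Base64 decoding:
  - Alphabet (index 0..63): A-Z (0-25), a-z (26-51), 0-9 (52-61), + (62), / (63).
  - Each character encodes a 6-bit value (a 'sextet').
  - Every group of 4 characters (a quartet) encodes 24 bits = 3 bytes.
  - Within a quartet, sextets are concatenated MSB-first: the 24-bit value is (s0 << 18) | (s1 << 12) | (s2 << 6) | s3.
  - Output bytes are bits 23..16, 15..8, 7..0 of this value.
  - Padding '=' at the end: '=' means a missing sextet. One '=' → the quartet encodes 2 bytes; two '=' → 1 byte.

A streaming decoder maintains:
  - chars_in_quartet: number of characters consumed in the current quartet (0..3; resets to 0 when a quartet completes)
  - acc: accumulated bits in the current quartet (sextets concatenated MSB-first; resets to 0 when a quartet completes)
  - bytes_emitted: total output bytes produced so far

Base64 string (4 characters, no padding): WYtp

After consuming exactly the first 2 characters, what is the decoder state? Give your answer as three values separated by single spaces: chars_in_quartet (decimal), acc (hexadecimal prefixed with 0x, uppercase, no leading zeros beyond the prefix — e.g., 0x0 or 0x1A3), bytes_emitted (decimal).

After char 0 ('W'=22): chars_in_quartet=1 acc=0x16 bytes_emitted=0
After char 1 ('Y'=24): chars_in_quartet=2 acc=0x598 bytes_emitted=0

Answer: 2 0x598 0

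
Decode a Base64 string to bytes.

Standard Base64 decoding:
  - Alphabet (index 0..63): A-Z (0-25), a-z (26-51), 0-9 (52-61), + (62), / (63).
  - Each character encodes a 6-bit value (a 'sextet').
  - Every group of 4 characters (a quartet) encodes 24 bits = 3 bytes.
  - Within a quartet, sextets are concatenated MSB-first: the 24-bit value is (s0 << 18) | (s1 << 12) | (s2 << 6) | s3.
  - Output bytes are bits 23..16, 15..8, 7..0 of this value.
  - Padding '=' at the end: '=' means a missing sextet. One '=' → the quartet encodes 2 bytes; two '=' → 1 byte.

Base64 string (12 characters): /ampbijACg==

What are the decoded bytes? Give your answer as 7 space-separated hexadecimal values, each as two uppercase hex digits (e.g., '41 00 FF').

Answer: FD A9 A9 6E 28 C0 0A

Derivation:
After char 0 ('/'=63): chars_in_quartet=1 acc=0x3F bytes_emitted=0
After char 1 ('a'=26): chars_in_quartet=2 acc=0xFDA bytes_emitted=0
After char 2 ('m'=38): chars_in_quartet=3 acc=0x3F6A6 bytes_emitted=0
After char 3 ('p'=41): chars_in_quartet=4 acc=0xFDA9A9 -> emit FD A9 A9, reset; bytes_emitted=3
After char 4 ('b'=27): chars_in_quartet=1 acc=0x1B bytes_emitted=3
After char 5 ('i'=34): chars_in_quartet=2 acc=0x6E2 bytes_emitted=3
After char 6 ('j'=35): chars_in_quartet=3 acc=0x1B8A3 bytes_emitted=3
After char 7 ('A'=0): chars_in_quartet=4 acc=0x6E28C0 -> emit 6E 28 C0, reset; bytes_emitted=6
After char 8 ('C'=2): chars_in_quartet=1 acc=0x2 bytes_emitted=6
After char 9 ('g'=32): chars_in_quartet=2 acc=0xA0 bytes_emitted=6
Padding '==': partial quartet acc=0xA0 -> emit 0A; bytes_emitted=7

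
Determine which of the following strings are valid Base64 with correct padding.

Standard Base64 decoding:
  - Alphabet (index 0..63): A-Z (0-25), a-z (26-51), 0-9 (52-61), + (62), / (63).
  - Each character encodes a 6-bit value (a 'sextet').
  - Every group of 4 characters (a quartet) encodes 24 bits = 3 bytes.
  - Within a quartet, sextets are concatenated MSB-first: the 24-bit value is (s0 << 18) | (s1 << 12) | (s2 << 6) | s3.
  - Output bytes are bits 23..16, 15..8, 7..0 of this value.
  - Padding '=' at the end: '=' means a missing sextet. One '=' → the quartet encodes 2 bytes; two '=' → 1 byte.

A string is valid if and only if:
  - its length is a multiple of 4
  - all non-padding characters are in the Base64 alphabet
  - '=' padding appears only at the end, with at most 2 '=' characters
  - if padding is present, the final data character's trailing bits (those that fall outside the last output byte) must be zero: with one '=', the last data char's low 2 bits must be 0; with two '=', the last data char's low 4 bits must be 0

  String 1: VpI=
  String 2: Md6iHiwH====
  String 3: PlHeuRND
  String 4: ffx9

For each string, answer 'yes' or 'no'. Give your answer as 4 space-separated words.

Answer: yes no yes yes

Derivation:
String 1: 'VpI=' → valid
String 2: 'Md6iHiwH====' → invalid (4 pad chars (max 2))
String 3: 'PlHeuRND' → valid
String 4: 'ffx9' → valid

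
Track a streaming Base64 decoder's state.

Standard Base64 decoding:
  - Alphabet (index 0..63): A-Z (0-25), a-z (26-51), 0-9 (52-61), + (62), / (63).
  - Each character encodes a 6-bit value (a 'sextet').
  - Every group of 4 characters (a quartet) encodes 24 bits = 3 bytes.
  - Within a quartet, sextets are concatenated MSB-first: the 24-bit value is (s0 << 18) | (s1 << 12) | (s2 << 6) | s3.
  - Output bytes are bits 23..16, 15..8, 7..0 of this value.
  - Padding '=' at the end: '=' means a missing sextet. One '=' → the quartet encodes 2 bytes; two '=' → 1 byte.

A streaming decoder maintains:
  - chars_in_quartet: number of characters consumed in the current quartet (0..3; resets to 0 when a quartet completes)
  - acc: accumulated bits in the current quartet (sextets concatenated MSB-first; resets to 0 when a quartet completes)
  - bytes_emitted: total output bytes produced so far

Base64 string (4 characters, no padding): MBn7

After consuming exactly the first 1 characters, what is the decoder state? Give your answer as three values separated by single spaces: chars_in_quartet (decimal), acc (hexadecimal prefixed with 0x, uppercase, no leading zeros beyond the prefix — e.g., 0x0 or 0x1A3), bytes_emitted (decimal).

After char 0 ('M'=12): chars_in_quartet=1 acc=0xC bytes_emitted=0

Answer: 1 0xC 0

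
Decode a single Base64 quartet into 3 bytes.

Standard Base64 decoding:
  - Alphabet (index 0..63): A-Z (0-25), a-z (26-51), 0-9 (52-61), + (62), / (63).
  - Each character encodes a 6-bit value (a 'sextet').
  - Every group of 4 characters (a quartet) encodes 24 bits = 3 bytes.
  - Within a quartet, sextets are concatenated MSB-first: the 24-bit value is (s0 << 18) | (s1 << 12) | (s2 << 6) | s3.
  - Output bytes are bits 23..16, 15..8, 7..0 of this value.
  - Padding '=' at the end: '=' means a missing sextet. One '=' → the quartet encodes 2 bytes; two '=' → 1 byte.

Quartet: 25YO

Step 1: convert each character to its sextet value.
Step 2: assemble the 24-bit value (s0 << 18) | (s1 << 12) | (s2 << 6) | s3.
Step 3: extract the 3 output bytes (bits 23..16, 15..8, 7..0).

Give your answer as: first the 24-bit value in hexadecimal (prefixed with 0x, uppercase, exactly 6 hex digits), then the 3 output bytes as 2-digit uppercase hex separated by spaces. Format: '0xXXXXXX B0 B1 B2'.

Answer: 0xDB960E DB 96 0E

Derivation:
Sextets: 2=54, 5=57, Y=24, O=14
24-bit: (54<<18) | (57<<12) | (24<<6) | 14
      = 0xD80000 | 0x039000 | 0x000600 | 0x00000E
      = 0xDB960E
Bytes: (v>>16)&0xFF=DB, (v>>8)&0xFF=96, v&0xFF=0E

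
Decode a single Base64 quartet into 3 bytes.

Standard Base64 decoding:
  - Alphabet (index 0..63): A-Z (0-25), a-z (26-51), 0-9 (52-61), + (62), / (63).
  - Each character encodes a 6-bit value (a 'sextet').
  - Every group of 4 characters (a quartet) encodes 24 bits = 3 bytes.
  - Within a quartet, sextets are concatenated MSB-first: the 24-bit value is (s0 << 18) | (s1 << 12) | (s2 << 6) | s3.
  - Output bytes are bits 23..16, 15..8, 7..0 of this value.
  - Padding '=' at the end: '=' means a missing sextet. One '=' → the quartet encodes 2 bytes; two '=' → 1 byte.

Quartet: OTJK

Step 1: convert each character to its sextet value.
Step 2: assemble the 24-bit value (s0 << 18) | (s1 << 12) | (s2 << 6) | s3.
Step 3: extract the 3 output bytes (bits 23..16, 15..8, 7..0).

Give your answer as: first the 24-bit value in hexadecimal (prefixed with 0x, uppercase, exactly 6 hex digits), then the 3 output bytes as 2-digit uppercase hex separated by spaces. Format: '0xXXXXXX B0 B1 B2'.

Sextets: O=14, T=19, J=9, K=10
24-bit: (14<<18) | (19<<12) | (9<<6) | 10
      = 0x380000 | 0x013000 | 0x000240 | 0x00000A
      = 0x39324A
Bytes: (v>>16)&0xFF=39, (v>>8)&0xFF=32, v&0xFF=4A

Answer: 0x39324A 39 32 4A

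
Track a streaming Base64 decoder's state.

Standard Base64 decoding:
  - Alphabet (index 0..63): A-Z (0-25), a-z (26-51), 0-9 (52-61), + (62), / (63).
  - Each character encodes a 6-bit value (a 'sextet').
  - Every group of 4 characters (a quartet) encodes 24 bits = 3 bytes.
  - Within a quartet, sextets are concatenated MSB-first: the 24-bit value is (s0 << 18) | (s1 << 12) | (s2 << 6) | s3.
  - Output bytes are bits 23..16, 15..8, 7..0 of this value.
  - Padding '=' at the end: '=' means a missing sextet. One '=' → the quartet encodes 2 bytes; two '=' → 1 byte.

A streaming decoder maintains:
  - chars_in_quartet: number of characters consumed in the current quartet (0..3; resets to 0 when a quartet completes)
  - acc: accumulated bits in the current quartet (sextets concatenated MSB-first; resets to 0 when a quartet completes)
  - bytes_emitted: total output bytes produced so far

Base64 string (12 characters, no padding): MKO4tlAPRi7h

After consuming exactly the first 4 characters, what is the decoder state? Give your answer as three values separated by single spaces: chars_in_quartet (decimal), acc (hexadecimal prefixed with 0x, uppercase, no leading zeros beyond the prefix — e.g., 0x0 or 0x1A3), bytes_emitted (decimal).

Answer: 0 0x0 3

Derivation:
After char 0 ('M'=12): chars_in_quartet=1 acc=0xC bytes_emitted=0
After char 1 ('K'=10): chars_in_quartet=2 acc=0x30A bytes_emitted=0
After char 2 ('O'=14): chars_in_quartet=3 acc=0xC28E bytes_emitted=0
After char 3 ('4'=56): chars_in_quartet=4 acc=0x30A3B8 -> emit 30 A3 B8, reset; bytes_emitted=3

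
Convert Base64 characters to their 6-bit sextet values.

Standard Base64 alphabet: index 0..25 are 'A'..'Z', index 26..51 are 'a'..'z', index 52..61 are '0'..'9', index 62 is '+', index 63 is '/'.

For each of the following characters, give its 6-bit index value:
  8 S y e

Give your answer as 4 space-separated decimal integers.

Answer: 60 18 50 30

Derivation:
'8': 0..9 range, 52 + ord('8') − ord('0') = 60
'S': A..Z range, ord('S') − ord('A') = 18
'y': a..z range, 26 + ord('y') − ord('a') = 50
'e': a..z range, 26 + ord('e') − ord('a') = 30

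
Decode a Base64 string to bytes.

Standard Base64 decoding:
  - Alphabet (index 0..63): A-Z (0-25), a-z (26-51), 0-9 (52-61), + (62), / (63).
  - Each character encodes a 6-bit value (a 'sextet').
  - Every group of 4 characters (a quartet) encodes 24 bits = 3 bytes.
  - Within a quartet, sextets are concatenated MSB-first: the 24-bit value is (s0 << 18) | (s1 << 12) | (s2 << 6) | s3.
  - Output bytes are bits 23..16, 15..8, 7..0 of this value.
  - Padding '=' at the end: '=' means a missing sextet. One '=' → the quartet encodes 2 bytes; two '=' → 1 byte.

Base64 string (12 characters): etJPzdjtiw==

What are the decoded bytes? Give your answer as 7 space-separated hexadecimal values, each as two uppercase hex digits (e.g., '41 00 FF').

After char 0 ('e'=30): chars_in_quartet=1 acc=0x1E bytes_emitted=0
After char 1 ('t'=45): chars_in_quartet=2 acc=0x7AD bytes_emitted=0
After char 2 ('J'=9): chars_in_quartet=3 acc=0x1EB49 bytes_emitted=0
After char 3 ('P'=15): chars_in_quartet=4 acc=0x7AD24F -> emit 7A D2 4F, reset; bytes_emitted=3
After char 4 ('z'=51): chars_in_quartet=1 acc=0x33 bytes_emitted=3
After char 5 ('d'=29): chars_in_quartet=2 acc=0xCDD bytes_emitted=3
After char 6 ('j'=35): chars_in_quartet=3 acc=0x33763 bytes_emitted=3
After char 7 ('t'=45): chars_in_quartet=4 acc=0xCDD8ED -> emit CD D8 ED, reset; bytes_emitted=6
After char 8 ('i'=34): chars_in_quartet=1 acc=0x22 bytes_emitted=6
After char 9 ('w'=48): chars_in_quartet=2 acc=0x8B0 bytes_emitted=6
Padding '==': partial quartet acc=0x8B0 -> emit 8B; bytes_emitted=7

Answer: 7A D2 4F CD D8 ED 8B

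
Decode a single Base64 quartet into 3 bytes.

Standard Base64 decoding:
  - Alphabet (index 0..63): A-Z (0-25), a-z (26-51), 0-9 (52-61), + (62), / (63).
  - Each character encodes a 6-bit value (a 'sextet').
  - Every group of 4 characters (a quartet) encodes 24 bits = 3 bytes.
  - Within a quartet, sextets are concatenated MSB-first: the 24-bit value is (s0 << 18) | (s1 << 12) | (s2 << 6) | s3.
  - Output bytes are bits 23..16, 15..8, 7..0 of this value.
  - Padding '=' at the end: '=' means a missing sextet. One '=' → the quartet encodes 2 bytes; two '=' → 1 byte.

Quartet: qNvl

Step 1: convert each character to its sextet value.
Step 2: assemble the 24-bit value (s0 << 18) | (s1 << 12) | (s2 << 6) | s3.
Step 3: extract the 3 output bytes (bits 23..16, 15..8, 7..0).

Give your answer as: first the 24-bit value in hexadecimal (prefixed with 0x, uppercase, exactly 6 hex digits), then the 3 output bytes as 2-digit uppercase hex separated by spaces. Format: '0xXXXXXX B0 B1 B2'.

Answer: 0xA8DBE5 A8 DB E5

Derivation:
Sextets: q=42, N=13, v=47, l=37
24-bit: (42<<18) | (13<<12) | (47<<6) | 37
      = 0xA80000 | 0x00D000 | 0x000BC0 | 0x000025
      = 0xA8DBE5
Bytes: (v>>16)&0xFF=A8, (v>>8)&0xFF=DB, v&0xFF=E5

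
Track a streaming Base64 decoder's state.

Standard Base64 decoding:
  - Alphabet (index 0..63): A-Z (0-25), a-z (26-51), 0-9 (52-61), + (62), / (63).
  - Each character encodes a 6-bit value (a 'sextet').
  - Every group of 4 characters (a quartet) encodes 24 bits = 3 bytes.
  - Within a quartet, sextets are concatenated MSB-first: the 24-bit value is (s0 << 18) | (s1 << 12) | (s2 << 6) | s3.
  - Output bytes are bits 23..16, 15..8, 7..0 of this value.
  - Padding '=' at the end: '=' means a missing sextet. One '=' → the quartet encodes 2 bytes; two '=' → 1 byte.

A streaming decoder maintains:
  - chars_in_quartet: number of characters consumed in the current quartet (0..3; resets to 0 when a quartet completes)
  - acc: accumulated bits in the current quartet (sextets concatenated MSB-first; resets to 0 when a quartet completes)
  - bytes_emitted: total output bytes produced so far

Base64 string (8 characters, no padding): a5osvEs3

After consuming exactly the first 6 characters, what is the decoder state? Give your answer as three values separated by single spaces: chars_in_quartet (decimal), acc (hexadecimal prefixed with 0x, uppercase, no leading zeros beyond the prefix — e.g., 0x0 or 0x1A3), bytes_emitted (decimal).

Answer: 2 0xBC4 3

Derivation:
After char 0 ('a'=26): chars_in_quartet=1 acc=0x1A bytes_emitted=0
After char 1 ('5'=57): chars_in_quartet=2 acc=0x6B9 bytes_emitted=0
After char 2 ('o'=40): chars_in_quartet=3 acc=0x1AE68 bytes_emitted=0
After char 3 ('s'=44): chars_in_quartet=4 acc=0x6B9A2C -> emit 6B 9A 2C, reset; bytes_emitted=3
After char 4 ('v'=47): chars_in_quartet=1 acc=0x2F bytes_emitted=3
After char 5 ('E'=4): chars_in_quartet=2 acc=0xBC4 bytes_emitted=3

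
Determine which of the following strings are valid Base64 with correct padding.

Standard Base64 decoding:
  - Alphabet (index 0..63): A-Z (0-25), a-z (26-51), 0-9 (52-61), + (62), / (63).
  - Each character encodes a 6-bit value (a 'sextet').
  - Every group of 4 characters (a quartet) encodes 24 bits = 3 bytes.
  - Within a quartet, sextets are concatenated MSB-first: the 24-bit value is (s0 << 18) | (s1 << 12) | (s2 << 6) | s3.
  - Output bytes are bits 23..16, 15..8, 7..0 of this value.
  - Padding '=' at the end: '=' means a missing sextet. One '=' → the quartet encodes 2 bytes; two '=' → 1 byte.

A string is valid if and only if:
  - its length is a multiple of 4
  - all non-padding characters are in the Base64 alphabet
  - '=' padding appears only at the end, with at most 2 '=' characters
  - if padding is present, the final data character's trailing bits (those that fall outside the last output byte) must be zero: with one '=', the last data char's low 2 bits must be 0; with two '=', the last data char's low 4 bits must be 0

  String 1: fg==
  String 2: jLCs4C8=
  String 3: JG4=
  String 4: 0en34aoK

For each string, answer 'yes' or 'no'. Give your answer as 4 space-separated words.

String 1: 'fg==' → valid
String 2: 'jLCs4C8=' → valid
String 3: 'JG4=' → valid
String 4: '0en34aoK' → valid

Answer: yes yes yes yes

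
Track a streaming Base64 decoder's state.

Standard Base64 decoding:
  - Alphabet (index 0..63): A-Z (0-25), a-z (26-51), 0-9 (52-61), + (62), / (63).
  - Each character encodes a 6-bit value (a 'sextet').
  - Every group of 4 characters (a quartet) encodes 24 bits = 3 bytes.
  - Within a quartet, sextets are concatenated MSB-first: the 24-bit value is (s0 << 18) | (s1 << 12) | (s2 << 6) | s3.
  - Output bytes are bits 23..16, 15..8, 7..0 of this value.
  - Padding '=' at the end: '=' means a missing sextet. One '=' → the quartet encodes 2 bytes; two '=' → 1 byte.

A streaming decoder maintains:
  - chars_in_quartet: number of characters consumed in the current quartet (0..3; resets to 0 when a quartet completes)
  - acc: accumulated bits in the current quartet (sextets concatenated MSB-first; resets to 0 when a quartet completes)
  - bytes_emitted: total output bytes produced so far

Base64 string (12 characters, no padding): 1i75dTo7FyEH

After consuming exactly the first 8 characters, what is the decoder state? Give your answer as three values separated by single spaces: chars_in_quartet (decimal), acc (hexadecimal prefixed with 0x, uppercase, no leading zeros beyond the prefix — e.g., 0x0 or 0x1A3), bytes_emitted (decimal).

After char 0 ('1'=53): chars_in_quartet=1 acc=0x35 bytes_emitted=0
After char 1 ('i'=34): chars_in_quartet=2 acc=0xD62 bytes_emitted=0
After char 2 ('7'=59): chars_in_quartet=3 acc=0x358BB bytes_emitted=0
After char 3 ('5'=57): chars_in_quartet=4 acc=0xD62EF9 -> emit D6 2E F9, reset; bytes_emitted=3
After char 4 ('d'=29): chars_in_quartet=1 acc=0x1D bytes_emitted=3
After char 5 ('T'=19): chars_in_quartet=2 acc=0x753 bytes_emitted=3
After char 6 ('o'=40): chars_in_quartet=3 acc=0x1D4E8 bytes_emitted=3
After char 7 ('7'=59): chars_in_quartet=4 acc=0x753A3B -> emit 75 3A 3B, reset; bytes_emitted=6

Answer: 0 0x0 6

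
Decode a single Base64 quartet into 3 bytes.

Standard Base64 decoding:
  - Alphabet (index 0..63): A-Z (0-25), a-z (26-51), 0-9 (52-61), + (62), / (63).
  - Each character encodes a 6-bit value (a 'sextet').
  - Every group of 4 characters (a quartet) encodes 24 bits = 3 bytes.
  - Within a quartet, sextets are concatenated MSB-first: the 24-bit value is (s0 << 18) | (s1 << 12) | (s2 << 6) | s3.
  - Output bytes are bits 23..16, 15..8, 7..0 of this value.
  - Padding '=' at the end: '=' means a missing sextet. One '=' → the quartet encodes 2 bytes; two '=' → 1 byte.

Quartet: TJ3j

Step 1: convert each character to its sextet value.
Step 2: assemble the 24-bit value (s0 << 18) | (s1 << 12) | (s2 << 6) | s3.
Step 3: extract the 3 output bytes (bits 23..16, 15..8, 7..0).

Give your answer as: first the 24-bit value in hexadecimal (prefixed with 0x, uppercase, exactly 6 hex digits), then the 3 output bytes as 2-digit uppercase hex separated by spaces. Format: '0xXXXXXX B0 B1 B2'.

Sextets: T=19, J=9, 3=55, j=35
24-bit: (19<<18) | (9<<12) | (55<<6) | 35
      = 0x4C0000 | 0x009000 | 0x000DC0 | 0x000023
      = 0x4C9DE3
Bytes: (v>>16)&0xFF=4C, (v>>8)&0xFF=9D, v&0xFF=E3

Answer: 0x4C9DE3 4C 9D E3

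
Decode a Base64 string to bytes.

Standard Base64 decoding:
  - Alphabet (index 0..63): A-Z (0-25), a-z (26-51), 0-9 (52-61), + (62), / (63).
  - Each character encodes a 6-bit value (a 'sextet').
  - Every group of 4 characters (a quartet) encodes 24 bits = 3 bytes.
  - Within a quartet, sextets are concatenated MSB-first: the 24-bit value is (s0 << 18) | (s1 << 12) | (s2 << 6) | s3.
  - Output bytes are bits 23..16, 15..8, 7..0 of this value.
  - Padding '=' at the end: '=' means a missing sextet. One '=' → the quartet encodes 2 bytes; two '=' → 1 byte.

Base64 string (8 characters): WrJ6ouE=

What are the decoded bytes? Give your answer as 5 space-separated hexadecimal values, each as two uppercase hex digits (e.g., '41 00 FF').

Answer: 5A B2 7A A2 E1

Derivation:
After char 0 ('W'=22): chars_in_quartet=1 acc=0x16 bytes_emitted=0
After char 1 ('r'=43): chars_in_quartet=2 acc=0x5AB bytes_emitted=0
After char 2 ('J'=9): chars_in_quartet=3 acc=0x16AC9 bytes_emitted=0
After char 3 ('6'=58): chars_in_quartet=4 acc=0x5AB27A -> emit 5A B2 7A, reset; bytes_emitted=3
After char 4 ('o'=40): chars_in_quartet=1 acc=0x28 bytes_emitted=3
After char 5 ('u'=46): chars_in_quartet=2 acc=0xA2E bytes_emitted=3
After char 6 ('E'=4): chars_in_quartet=3 acc=0x28B84 bytes_emitted=3
Padding '=': partial quartet acc=0x28B84 -> emit A2 E1; bytes_emitted=5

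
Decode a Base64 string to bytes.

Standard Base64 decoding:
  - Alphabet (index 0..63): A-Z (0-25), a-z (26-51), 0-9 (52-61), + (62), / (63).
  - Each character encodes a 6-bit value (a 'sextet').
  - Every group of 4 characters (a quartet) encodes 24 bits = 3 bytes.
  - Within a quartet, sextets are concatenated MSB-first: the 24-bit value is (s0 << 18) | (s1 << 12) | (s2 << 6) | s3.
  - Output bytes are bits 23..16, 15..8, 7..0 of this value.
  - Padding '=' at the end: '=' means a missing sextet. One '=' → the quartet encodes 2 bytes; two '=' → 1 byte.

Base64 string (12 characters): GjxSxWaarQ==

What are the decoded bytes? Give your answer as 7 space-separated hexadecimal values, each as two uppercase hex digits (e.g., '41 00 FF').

Answer: 1A 3C 52 C5 66 9A AD

Derivation:
After char 0 ('G'=6): chars_in_quartet=1 acc=0x6 bytes_emitted=0
After char 1 ('j'=35): chars_in_quartet=2 acc=0x1A3 bytes_emitted=0
After char 2 ('x'=49): chars_in_quartet=3 acc=0x68F1 bytes_emitted=0
After char 3 ('S'=18): chars_in_quartet=4 acc=0x1A3C52 -> emit 1A 3C 52, reset; bytes_emitted=3
After char 4 ('x'=49): chars_in_quartet=1 acc=0x31 bytes_emitted=3
After char 5 ('W'=22): chars_in_quartet=2 acc=0xC56 bytes_emitted=3
After char 6 ('a'=26): chars_in_quartet=3 acc=0x3159A bytes_emitted=3
After char 7 ('a'=26): chars_in_quartet=4 acc=0xC5669A -> emit C5 66 9A, reset; bytes_emitted=6
After char 8 ('r'=43): chars_in_quartet=1 acc=0x2B bytes_emitted=6
After char 9 ('Q'=16): chars_in_quartet=2 acc=0xAD0 bytes_emitted=6
Padding '==': partial quartet acc=0xAD0 -> emit AD; bytes_emitted=7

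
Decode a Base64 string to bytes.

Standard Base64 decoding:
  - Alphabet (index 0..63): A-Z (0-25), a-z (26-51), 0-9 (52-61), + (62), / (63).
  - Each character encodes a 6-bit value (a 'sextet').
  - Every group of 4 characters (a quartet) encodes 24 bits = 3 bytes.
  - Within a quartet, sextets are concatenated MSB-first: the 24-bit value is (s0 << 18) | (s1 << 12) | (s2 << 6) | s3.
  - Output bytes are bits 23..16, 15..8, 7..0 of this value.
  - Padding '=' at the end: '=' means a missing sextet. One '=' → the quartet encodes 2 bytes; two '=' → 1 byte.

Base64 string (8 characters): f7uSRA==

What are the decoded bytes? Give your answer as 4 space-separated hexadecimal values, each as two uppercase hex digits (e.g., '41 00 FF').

After char 0 ('f'=31): chars_in_quartet=1 acc=0x1F bytes_emitted=0
After char 1 ('7'=59): chars_in_quartet=2 acc=0x7FB bytes_emitted=0
After char 2 ('u'=46): chars_in_quartet=3 acc=0x1FEEE bytes_emitted=0
After char 3 ('S'=18): chars_in_quartet=4 acc=0x7FBB92 -> emit 7F BB 92, reset; bytes_emitted=3
After char 4 ('R'=17): chars_in_quartet=1 acc=0x11 bytes_emitted=3
After char 5 ('A'=0): chars_in_quartet=2 acc=0x440 bytes_emitted=3
Padding '==': partial quartet acc=0x440 -> emit 44; bytes_emitted=4

Answer: 7F BB 92 44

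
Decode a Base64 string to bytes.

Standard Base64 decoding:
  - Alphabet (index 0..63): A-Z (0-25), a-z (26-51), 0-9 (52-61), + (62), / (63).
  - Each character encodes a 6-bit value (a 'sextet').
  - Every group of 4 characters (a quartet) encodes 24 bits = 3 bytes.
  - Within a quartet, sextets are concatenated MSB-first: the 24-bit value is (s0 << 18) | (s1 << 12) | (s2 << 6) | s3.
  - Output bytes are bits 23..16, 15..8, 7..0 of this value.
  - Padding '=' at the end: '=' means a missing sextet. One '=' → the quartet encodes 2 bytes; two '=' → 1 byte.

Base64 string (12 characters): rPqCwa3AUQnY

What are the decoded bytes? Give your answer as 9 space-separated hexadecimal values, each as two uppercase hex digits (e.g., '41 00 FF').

Answer: AC FA 82 C1 AD C0 51 09 D8

Derivation:
After char 0 ('r'=43): chars_in_quartet=1 acc=0x2B bytes_emitted=0
After char 1 ('P'=15): chars_in_quartet=2 acc=0xACF bytes_emitted=0
After char 2 ('q'=42): chars_in_quartet=3 acc=0x2B3EA bytes_emitted=0
After char 3 ('C'=2): chars_in_quartet=4 acc=0xACFA82 -> emit AC FA 82, reset; bytes_emitted=3
After char 4 ('w'=48): chars_in_quartet=1 acc=0x30 bytes_emitted=3
After char 5 ('a'=26): chars_in_quartet=2 acc=0xC1A bytes_emitted=3
After char 6 ('3'=55): chars_in_quartet=3 acc=0x306B7 bytes_emitted=3
After char 7 ('A'=0): chars_in_quartet=4 acc=0xC1ADC0 -> emit C1 AD C0, reset; bytes_emitted=6
After char 8 ('U'=20): chars_in_quartet=1 acc=0x14 bytes_emitted=6
After char 9 ('Q'=16): chars_in_quartet=2 acc=0x510 bytes_emitted=6
After char 10 ('n'=39): chars_in_quartet=3 acc=0x14427 bytes_emitted=6
After char 11 ('Y'=24): chars_in_quartet=4 acc=0x5109D8 -> emit 51 09 D8, reset; bytes_emitted=9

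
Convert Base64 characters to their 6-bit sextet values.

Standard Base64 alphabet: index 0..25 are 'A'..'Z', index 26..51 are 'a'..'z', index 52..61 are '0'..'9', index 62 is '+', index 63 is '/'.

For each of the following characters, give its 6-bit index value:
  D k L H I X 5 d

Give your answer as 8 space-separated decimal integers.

'D': A..Z range, ord('D') − ord('A') = 3
'k': a..z range, 26 + ord('k') − ord('a') = 36
'L': A..Z range, ord('L') − ord('A') = 11
'H': A..Z range, ord('H') − ord('A') = 7
'I': A..Z range, ord('I') − ord('A') = 8
'X': A..Z range, ord('X') − ord('A') = 23
'5': 0..9 range, 52 + ord('5') − ord('0') = 57
'd': a..z range, 26 + ord('d') − ord('a') = 29

Answer: 3 36 11 7 8 23 57 29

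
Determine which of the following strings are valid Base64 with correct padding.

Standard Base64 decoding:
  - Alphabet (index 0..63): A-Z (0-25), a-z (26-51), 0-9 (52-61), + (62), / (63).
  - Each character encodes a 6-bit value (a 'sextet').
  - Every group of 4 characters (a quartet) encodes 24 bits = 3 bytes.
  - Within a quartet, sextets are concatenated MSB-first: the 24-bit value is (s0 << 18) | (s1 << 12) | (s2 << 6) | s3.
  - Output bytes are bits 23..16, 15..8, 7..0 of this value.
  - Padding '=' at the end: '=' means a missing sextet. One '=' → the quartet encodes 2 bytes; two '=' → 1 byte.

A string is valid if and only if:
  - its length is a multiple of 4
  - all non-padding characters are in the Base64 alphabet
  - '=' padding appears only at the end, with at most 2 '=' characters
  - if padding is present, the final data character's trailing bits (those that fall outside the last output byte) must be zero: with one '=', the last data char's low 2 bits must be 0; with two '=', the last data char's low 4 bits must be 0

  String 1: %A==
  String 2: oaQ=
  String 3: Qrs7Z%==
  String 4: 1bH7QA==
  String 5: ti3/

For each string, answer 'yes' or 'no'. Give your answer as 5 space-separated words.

Answer: no yes no yes yes

Derivation:
String 1: '%A==' → invalid (bad char(s): ['%'])
String 2: 'oaQ=' → valid
String 3: 'Qrs7Z%==' → invalid (bad char(s): ['%'])
String 4: '1bH7QA==' → valid
String 5: 'ti3/' → valid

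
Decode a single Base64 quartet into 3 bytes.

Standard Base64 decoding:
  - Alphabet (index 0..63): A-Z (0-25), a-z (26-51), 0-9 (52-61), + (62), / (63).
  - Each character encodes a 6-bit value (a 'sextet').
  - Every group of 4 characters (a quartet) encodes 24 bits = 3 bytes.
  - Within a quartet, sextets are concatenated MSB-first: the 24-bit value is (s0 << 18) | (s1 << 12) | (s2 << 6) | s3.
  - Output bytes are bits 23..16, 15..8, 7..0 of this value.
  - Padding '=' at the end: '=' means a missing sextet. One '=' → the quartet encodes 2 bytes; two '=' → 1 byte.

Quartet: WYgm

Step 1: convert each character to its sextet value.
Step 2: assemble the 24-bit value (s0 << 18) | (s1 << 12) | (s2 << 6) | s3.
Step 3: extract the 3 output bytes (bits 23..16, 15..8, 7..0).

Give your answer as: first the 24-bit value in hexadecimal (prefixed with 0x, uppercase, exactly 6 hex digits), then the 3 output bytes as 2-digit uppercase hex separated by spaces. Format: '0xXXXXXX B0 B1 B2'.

Answer: 0x598826 59 88 26

Derivation:
Sextets: W=22, Y=24, g=32, m=38
24-bit: (22<<18) | (24<<12) | (32<<6) | 38
      = 0x580000 | 0x018000 | 0x000800 | 0x000026
      = 0x598826
Bytes: (v>>16)&0xFF=59, (v>>8)&0xFF=88, v&0xFF=26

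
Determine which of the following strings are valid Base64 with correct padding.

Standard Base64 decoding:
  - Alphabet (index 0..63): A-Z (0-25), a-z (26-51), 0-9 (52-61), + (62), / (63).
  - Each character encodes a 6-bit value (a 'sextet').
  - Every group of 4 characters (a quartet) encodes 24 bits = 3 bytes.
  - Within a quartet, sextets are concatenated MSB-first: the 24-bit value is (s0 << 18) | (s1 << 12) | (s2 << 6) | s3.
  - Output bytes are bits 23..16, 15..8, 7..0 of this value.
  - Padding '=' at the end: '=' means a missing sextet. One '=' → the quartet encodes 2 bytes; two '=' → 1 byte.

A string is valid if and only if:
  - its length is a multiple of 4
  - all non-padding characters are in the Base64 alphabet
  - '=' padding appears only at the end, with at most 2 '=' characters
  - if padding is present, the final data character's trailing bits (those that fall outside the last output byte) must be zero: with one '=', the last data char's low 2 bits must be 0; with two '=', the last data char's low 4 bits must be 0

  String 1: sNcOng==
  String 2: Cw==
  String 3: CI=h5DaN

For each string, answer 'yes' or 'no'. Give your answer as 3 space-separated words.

Answer: yes yes no

Derivation:
String 1: 'sNcOng==' → valid
String 2: 'Cw==' → valid
String 3: 'CI=h5DaN' → invalid (bad char(s): ['=']; '=' in middle)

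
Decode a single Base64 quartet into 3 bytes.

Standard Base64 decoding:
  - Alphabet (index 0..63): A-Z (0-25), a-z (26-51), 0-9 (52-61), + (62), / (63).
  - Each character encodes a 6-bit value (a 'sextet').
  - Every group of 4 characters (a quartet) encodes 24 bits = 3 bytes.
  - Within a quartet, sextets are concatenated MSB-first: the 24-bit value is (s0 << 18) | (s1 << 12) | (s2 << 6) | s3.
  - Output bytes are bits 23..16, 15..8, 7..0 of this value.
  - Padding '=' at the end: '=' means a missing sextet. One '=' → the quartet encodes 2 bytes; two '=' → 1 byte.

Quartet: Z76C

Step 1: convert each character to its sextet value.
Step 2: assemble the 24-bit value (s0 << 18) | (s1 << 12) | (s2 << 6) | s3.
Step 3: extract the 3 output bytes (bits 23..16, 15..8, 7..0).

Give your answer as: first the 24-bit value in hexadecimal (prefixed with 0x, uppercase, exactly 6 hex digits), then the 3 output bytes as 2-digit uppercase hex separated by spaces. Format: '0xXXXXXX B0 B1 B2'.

Answer: 0x67BE82 67 BE 82

Derivation:
Sextets: Z=25, 7=59, 6=58, C=2
24-bit: (25<<18) | (59<<12) | (58<<6) | 2
      = 0x640000 | 0x03B000 | 0x000E80 | 0x000002
      = 0x67BE82
Bytes: (v>>16)&0xFF=67, (v>>8)&0xFF=BE, v&0xFF=82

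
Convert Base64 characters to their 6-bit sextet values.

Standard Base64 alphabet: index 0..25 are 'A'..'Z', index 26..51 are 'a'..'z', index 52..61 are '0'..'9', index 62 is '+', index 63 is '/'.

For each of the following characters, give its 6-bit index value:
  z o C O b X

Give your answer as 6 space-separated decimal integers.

'z': a..z range, 26 + ord('z') − ord('a') = 51
'o': a..z range, 26 + ord('o') − ord('a') = 40
'C': A..Z range, ord('C') − ord('A') = 2
'O': A..Z range, ord('O') − ord('A') = 14
'b': a..z range, 26 + ord('b') − ord('a') = 27
'X': A..Z range, ord('X') − ord('A') = 23

Answer: 51 40 2 14 27 23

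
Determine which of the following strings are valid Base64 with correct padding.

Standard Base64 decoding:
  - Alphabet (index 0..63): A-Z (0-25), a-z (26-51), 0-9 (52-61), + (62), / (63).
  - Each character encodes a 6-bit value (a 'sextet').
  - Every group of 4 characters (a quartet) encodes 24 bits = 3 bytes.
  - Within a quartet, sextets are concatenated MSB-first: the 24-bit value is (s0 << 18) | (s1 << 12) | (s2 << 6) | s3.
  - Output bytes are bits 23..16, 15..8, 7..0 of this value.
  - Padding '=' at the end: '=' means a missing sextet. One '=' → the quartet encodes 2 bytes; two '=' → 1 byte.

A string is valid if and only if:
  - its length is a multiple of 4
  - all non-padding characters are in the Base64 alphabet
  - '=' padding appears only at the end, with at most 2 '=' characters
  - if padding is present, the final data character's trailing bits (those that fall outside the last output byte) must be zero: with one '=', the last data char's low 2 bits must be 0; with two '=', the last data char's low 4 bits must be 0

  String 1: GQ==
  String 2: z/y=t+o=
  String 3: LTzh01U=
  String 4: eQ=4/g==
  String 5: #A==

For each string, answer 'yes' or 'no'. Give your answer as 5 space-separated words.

Answer: yes no yes no no

Derivation:
String 1: 'GQ==' → valid
String 2: 'z/y=t+o=' → invalid (bad char(s): ['=']; '=' in middle)
String 3: 'LTzh01U=' → valid
String 4: 'eQ=4/g==' → invalid (bad char(s): ['=']; '=' in middle)
String 5: '#A==' → invalid (bad char(s): ['#'])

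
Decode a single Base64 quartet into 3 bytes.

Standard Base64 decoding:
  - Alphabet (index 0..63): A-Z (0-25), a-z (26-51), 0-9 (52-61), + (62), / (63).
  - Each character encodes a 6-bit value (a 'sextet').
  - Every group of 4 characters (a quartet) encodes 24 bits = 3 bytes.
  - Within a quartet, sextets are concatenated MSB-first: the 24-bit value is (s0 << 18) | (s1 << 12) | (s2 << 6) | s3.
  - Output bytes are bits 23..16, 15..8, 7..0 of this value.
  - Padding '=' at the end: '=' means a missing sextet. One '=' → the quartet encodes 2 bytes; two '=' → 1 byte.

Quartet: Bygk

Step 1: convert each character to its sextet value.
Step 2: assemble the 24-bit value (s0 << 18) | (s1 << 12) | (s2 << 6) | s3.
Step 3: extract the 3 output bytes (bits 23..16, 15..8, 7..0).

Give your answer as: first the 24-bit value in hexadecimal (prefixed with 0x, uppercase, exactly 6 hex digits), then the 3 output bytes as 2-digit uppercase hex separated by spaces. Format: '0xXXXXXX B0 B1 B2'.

Answer: 0x072824 07 28 24

Derivation:
Sextets: B=1, y=50, g=32, k=36
24-bit: (1<<18) | (50<<12) | (32<<6) | 36
      = 0x040000 | 0x032000 | 0x000800 | 0x000024
      = 0x072824
Bytes: (v>>16)&0xFF=07, (v>>8)&0xFF=28, v&0xFF=24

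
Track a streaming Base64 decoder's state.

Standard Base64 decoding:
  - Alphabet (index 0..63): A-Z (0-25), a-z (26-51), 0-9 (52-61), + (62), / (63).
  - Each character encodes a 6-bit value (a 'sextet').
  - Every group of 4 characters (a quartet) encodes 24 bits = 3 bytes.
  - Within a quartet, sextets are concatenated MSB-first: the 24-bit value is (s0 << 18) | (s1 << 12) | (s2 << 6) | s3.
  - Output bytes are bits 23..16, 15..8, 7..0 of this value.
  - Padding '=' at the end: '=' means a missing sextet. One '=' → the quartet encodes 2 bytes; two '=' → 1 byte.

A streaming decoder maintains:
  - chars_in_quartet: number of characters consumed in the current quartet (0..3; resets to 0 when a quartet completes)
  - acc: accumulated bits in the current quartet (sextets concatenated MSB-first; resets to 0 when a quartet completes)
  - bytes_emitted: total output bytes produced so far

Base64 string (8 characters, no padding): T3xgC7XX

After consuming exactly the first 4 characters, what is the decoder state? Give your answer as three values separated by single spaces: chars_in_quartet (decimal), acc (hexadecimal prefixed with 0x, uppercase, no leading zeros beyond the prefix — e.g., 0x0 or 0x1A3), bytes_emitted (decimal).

Answer: 0 0x0 3

Derivation:
After char 0 ('T'=19): chars_in_quartet=1 acc=0x13 bytes_emitted=0
After char 1 ('3'=55): chars_in_quartet=2 acc=0x4F7 bytes_emitted=0
After char 2 ('x'=49): chars_in_quartet=3 acc=0x13DF1 bytes_emitted=0
After char 3 ('g'=32): chars_in_quartet=4 acc=0x4F7C60 -> emit 4F 7C 60, reset; bytes_emitted=3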